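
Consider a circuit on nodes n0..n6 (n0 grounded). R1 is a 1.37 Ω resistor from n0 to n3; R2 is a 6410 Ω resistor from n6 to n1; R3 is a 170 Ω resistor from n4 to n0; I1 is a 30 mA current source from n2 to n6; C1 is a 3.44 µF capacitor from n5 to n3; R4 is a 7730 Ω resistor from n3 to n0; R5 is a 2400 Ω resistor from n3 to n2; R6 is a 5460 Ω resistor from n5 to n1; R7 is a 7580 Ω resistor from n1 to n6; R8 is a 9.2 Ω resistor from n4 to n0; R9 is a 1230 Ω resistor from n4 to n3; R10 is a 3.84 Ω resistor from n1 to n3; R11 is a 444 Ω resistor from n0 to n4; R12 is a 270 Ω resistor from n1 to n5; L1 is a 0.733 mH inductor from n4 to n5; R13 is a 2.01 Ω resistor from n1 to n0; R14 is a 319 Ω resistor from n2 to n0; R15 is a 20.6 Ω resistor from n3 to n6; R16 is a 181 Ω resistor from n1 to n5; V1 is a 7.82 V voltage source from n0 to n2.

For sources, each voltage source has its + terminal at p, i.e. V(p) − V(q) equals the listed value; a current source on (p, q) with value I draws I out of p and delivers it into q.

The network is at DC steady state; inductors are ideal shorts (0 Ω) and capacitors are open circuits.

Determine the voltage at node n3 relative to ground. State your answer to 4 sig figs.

0.02947 V

MNA unknowns: 6 node voltages V₁..V_6 plus 2 source currents (L1, V1)
R1: Y=0.7299 on G[0,3]
R2: Y=0.0001560 on G[6,1]
R3: Y=0.005882 on G[4,0]
I1: z[2]−=0.03, z[6]+=0.03
C1: Y=0.000 on G[5,3]
R4: Y=0.0001294 on G[3,0]
R5: Y=0.0004167 on G[3,2]
R6: Y=0.0001832 on G[5,1]
R7: Y=0.0001319 on G[1,6]
R8: Y=0.1087 on G[4,0]
R9: Y=0.0008130 on G[4,3]
R10: Y=0.2604 on G[1,3]
R11: Y=0.002252 on G[0,4]
R12: Y=0.003704 on G[1,5]
L1: row V4−V5=0, i_L1 at 4,5
R13: Y=0.4975 on G[1,0]
R14: Y=0.003135 on G[2,0]
R15: Y=0.04854 on G[3,6]
R16: Y=0.005525 on G[1,5]
V1: row V0−V2=7.82, i_V1 at 0,2
solve → V1=0.01025, V2=-7.820, V3=0.02947, V4=0.0009480, V5=0.0009480, V6=0.6437
aux → i_L1=-8.757e-05, i_V1=0.002215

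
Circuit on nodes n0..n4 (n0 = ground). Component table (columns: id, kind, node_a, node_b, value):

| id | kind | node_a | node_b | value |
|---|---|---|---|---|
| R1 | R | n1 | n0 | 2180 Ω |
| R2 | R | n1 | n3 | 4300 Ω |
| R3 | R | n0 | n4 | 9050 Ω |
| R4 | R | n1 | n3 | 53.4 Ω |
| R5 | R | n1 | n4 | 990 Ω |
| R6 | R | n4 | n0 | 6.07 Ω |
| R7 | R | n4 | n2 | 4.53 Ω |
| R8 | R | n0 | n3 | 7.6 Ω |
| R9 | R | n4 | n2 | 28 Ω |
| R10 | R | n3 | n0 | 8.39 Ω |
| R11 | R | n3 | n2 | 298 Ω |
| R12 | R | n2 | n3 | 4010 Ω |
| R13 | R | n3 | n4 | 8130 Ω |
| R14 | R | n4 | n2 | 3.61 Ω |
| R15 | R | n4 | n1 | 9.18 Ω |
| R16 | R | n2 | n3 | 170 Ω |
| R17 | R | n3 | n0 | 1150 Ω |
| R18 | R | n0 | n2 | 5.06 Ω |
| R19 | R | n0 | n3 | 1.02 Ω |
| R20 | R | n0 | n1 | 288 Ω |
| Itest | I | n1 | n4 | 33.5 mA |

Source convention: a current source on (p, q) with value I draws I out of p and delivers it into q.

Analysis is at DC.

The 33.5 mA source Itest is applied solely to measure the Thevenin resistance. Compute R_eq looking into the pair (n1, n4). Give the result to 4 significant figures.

MNA unknowns: 4 node voltages V₁..V_4
R1: Y=0.0004587 on G[1,0]
R2: Y=0.0002326 on G[1,3]
R3: Y=0.0001105 on G[0,4]
R4: Y=0.01873 on G[1,3]
R5: Y=0.001010 on G[1,4]
R6: Y=0.1647 on G[4,0]
R7: Y=0.2208 on G[4,2]
R8: Y=0.1316 on G[0,3]
R9: Y=0.03571 on G[4,2]
R10: Y=0.1192 on G[3,0]
R11: Y=0.003356 on G[3,2]
R12: Y=0.0002494 on G[2,3]
R13: Y=0.0001230 on G[3,4]
R14: Y=0.2770 on G[4,2]
R15: Y=0.1089 on G[4,1]
R16: Y=0.005882 on G[2,3]
R17: Y=0.0008696 on G[3,0]
R18: Y=0.1976 on G[0,2]
R19: Y=0.9804 on G[0,3]
R20: Y=0.003472 on G[0,1]
Itest: z[1]−=0.0335, z[4]+=0.0335
solve → V1=-0.2385, V2=0.01227, V3=-0.003494, V4=0.01709

R_eq = 7.631 Ω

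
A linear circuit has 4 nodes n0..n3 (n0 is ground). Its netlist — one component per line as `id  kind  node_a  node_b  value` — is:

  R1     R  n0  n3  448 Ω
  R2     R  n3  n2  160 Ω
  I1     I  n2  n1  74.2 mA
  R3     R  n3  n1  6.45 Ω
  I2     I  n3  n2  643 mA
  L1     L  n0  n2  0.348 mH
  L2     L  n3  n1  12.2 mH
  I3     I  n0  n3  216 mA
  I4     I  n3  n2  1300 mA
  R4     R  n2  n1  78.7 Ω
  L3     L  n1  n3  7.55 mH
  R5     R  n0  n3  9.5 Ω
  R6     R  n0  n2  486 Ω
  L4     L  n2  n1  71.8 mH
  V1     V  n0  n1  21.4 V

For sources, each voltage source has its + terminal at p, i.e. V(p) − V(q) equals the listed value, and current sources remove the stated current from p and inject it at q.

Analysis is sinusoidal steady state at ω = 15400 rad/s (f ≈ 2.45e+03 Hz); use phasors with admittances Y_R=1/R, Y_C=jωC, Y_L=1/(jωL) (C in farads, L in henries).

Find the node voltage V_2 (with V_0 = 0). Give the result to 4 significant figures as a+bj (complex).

Apply KCL at each of the 3 non-ground nodes and solve the resulting linear system.
Node n1: branches {I1, R3, L2, R4, L3, L4, V1} → V_1 = -21.40+0.000j
Node n2: branches {R2, I1, I2, L1, I4, R4, R6, L4} → V_2 = 0.7610+7.806j
Node n3: branches {R1, R2, R3, I2, L2, I3, I4, L3, R5} → V_3 = -18.77+0.3179j
Source currents: i(V1)=-0.7754-0.09177j

0.7610+7.806j V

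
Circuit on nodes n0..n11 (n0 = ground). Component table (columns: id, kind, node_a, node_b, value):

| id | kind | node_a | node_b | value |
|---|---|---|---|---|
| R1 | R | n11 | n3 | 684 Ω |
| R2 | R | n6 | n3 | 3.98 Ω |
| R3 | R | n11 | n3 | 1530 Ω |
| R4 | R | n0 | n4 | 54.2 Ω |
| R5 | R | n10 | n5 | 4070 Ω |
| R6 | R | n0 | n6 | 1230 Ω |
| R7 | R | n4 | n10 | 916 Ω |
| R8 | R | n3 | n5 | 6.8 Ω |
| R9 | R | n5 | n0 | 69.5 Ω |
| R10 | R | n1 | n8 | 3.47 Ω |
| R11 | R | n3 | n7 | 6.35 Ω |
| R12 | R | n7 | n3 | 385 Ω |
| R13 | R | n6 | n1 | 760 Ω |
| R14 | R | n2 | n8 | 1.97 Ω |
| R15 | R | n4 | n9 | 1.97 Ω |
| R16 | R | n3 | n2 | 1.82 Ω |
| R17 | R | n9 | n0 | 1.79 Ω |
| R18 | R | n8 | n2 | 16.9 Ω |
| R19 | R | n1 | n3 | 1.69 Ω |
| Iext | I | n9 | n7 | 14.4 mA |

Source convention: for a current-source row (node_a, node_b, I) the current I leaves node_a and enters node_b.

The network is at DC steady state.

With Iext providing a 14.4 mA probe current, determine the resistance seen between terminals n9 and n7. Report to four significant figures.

R_eq = 78.95 Ω

Element admittances at DC:
  Y(R1) = 0.001462 S between n11,n3
  Y(R2) = 0.2513 S between n6,n3
  Y(R3) = 0.0006536 S between n11,n3
  Y(R4) = 0.01845 S between n0,n4
  Y(R5) = 0.0002457 S between n10,n5
  Y(R6) = 0.0008130 S between n0,n6
  Y(R7) = 0.001092 S between n4,n10
  Y(R8) = 0.1471 S between n3,n5
  Y(R9) = 0.01439 S between n5,n0
  Y(R10) = 0.2882 S between n1,n8
  Y(R11) = 0.1575 S between n3,n7
  Y(R12) = 0.002597 S between n7,n3
  Y(R13) = 0.001316 S between n6,n1
  Y(R14) = 0.5076 S between n2,n8
  Y(R15) = 0.5076 S between n4,n9
  Y(R16) = 0.5495 S between n3,n2
  Y(R17) = 0.5587 S between n9,n0
  Y(R18) = 0.05917 S between n8,n2
  Y(R19) = 0.5917 S between n1,n3
  Iext: injects 0.0144 A into n7 (from n9)
Assemble and solve the 11×11 MNA system:
  V(n1)=1.022  V(n2)=1.022  V(n3)=1.022  V(n4)=-0.02343  V(n5)=0.9299  V(n6)=1.019  V(n7)=1.112  V(n8)=1.022  V(n9)=-0.02466  V(n10)=0.1517  V(n11)=1.022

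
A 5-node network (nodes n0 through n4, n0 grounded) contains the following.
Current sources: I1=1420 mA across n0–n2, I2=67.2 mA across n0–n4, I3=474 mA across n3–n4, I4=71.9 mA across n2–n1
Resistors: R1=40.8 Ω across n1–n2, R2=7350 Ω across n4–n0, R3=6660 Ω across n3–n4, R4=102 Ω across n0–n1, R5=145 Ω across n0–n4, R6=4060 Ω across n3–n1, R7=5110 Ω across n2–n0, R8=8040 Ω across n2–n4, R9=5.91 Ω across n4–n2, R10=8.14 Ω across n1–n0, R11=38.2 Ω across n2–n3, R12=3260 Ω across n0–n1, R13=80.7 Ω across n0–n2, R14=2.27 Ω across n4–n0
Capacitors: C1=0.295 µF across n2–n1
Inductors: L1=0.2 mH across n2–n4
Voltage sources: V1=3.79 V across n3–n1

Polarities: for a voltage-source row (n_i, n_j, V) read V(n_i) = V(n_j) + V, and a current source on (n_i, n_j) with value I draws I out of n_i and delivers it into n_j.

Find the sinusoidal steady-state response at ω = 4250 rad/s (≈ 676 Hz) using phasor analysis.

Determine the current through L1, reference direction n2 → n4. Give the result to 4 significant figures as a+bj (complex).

Element admittances at ω=4250 rad/s:
  I1: injects 1.42 A into n2 (from n0)
  Y(R1) = 0.02451+0.000j S between n1,n2
  Y(C1) = 0.000+0.001254j S between n2,n1
  Y(R2) = 0.0001361+0.000j S between n4,n0
  Y(R3) = 0.0001502+0.000j S between n3,n4
  Y(R4) = 0.009804+0.000j S between n0,n1
  Y(L1) = 0.000-1.176j S between n2,n4
  Y(R5) = 0.006897+0.000j S between n0,n4
  Y(R6) = 0.0002463+0.000j S between n3,n1
  Y(R7) = 0.0001957+0.000j S between n2,n0
  I2: injects 0.0672 A into n4 (from n0)
  Y(R8) = 0.0001244+0.000j S between n2,n4
  Y(R9) = 0.1692+0.000j S between n4,n2
  I3: injects 0.474 A into n4 (from n3)
  Y(R10) = 0.1229+0.000j S between n1,n0
  I4: injects 0.0719 A into n1 (from n2)
  Y(R11) = 0.02618+0.000j S between n2,n3
  Y(R12) = 0.0003067+0.000j S between n0,n1
  Y(R13) = 0.01239+0.000j S between n0,n2
  Y(R14) = 0.4405+0.000j S between n4,n0
  V1: constraint V(n3)−V(n1) = 3.79
Assemble and solve the 5×5 MNA system:
  V(n1)=-1.662+0.2649j  V(n2)=3.879+0.8239j  V(n3)=2.128+0.2649j  V(n4)=3.707-0.1019j
  i(V1)=-0.4289+0.01458j

1.089-0.2024j A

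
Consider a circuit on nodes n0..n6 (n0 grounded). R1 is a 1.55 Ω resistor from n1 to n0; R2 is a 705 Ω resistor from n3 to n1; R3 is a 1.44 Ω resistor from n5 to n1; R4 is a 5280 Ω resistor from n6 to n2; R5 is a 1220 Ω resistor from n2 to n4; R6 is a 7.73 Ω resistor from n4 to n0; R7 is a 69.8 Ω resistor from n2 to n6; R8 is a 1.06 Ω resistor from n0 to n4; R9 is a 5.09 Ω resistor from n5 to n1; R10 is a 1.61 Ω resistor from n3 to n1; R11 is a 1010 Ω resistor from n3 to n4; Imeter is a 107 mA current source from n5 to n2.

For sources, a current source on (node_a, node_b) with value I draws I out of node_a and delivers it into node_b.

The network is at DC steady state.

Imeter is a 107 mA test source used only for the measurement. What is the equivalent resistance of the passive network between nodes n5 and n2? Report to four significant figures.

R_eq = 1224. Ω

MNA unknowns: 6 node voltages V₁..V_6
R1: Y=0.6452 on G[1,0]
R2: Y=0.001418 on G[3,1]
R3: Y=0.6944 on G[5,1]
R4: Y=0.0001894 on G[6,2]
R5: Y=0.0008197 on G[2,4]
R6: Y=0.1294 on G[4,0]
R7: Y=0.01433 on G[2,6]
R8: Y=0.9434 on G[0,4]
R9: Y=0.1965 on G[5,1]
R10: Y=0.6211 on G[3,1]
R11: Y=0.0009901 on G[3,4]
Imeter: z[5]−=0.107, z[2]+=0.107
solve → V1=-0.1654, V2=130.6, V3=-0.1650, V4=0.09950, V5=-0.2855, V6=130.6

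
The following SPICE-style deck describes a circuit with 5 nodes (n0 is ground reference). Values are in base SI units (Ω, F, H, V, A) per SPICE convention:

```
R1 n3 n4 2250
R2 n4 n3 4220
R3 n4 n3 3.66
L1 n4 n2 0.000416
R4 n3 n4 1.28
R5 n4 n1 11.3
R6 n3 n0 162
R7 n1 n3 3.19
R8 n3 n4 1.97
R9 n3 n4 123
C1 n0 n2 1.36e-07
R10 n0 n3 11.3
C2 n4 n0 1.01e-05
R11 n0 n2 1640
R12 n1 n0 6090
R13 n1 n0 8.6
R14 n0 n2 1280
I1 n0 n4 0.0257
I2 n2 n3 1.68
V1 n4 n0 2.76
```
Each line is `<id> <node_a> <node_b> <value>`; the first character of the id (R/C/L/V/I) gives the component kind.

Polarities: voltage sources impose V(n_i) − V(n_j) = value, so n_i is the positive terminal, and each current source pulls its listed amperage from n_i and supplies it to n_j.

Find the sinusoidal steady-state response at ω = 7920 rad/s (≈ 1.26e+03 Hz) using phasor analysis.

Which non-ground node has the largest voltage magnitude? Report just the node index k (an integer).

Apply KCL at each of the 4 non-ground nodes and solve the resulting linear system.
Node n1: branches {R5, R7, R12, R13} → V_1 = 2.554+0.000j
Node n2: branches {L1, C1, R11, R14, I2} → V_2 = 2.744-5.567j
Node n3: branches {R1, R2, R3, R4, R6, R7, R8, R9, R10, I2} → V_3 = 3.444+0.000j
Node n4: branches {R1, R2, R3, L1, R4, R5, R8, R9, C2, I1, V1} → V_4 = 2.760+0.000j
Source currents: i(V1)=-0.6075-0.2160j

2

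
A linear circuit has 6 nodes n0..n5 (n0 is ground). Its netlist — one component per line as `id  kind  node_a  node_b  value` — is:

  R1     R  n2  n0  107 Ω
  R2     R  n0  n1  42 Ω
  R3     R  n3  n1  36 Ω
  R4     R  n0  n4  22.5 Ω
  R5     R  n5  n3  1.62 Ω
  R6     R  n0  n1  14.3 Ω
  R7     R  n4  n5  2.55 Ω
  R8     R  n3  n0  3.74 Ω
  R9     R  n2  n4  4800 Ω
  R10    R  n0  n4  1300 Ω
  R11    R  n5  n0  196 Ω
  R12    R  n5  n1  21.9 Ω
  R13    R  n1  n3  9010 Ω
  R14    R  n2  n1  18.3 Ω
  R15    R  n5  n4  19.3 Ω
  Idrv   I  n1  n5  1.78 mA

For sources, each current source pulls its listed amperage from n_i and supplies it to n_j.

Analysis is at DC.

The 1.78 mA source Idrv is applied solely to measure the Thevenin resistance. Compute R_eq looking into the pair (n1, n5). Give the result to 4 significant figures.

Element admittances at DC:
  Y(R1) = 0.009346 S between n2,n0
  Y(R2) = 0.02381 S between n0,n1
  Y(R3) = 0.02778 S between n3,n1
  Y(R4) = 0.04444 S between n0,n4
  Y(R5) = 0.6173 S between n5,n3
  Y(R6) = 0.06993 S between n0,n1
  Y(R7) = 0.3922 S between n4,n5
  Y(R8) = 0.2674 S between n3,n0
  Y(R9) = 0.0002083 S between n2,n4
  Y(R10) = 0.0007692 S between n0,n4
  Y(R11) = 0.005102 S between n5,n0
  Y(R12) = 0.04566 S between n5,n1
  Y(R13) = 0.0001110 S between n1,n3
  Y(R14) = 0.05464 S between n2,n1
  Y(R15) = 0.05181 S between n5,n4
  Idrv: injects 0.00178 A into n5 (from n1)
Assemble and solve the 5×5 MNA system:
  V(n1)=-0.008646  V(n2)=-0.007347  V(n3)=0.002567  V(n4)=0.003793  V(n5)=0.004185

R_eq = 7.208 Ω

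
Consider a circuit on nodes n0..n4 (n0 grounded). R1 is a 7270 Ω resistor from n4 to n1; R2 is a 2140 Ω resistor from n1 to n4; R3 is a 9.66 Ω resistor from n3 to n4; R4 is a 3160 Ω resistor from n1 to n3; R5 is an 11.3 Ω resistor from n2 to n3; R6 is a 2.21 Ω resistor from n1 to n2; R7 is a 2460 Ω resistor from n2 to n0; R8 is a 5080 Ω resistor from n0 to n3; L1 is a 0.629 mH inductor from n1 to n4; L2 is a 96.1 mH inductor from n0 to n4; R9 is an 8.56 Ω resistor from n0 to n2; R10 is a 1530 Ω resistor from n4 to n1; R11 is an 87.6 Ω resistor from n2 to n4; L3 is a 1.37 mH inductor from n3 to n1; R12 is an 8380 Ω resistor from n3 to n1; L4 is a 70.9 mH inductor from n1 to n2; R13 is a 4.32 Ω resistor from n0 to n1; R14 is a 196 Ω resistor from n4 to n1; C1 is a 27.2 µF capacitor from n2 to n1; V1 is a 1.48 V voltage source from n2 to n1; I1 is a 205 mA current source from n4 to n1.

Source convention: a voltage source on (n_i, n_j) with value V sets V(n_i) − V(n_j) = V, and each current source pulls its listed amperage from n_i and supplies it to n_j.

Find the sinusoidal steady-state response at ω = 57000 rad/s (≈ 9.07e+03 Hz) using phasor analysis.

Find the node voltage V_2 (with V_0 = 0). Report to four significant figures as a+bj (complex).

MNA unknowns: 4 node voltages V₁..V_4 plus 1 source current (V1)
R1: Y=0.0001376+0.000j on G[4,1]
R2: Y=0.0004673+0.000j on G[1,4]
R3: Y=0.1035+0.000j on G[3,4]
R4: Y=0.0003165+0.000j on G[1,3]
R5: Y=0.08850+0.000j on G[2,3]
R6: Y=0.4525+0.000j on G[1,2]
R7: Y=0.0004065+0.000j on G[2,0]
R8: Y=0.0001969+0.000j on G[0,3]
L1: Y=0.000-0.02789j on G[1,4]
L2: Y=0.000-0.0001826j on G[0,4]
R9: Y=0.1168+0.000j on G[0,2]
R10: Y=0.0006536+0.000j on G[4,1]
R11: Y=0.01142+0.000j on G[2,4]
L3: Y=0.000-0.01281j on G[3,1]
R12: Y=0.0001193+0.000j on G[3,1]
L4: Y=0.000-0.0002474j on G[1,2]
R13: Y=0.2315+0.000j on G[0,1]
R14: Y=0.005102+0.000j on G[4,1]
C1: Y=0.000+1.550j on G[2,1]
V1: row V2−V1=1.48, i_V1 at 2,1
I1: z[4]−=0.205, z[1]+=0.205
solve → V1=-0.4969-0.0008357j, V2=0.9831-0.0008357j, V3=-0.5883-0.3528j, V4=-1.977-0.6445j
aux → i_V1=-0.9578-2.333j

0.9831-0.0008357j V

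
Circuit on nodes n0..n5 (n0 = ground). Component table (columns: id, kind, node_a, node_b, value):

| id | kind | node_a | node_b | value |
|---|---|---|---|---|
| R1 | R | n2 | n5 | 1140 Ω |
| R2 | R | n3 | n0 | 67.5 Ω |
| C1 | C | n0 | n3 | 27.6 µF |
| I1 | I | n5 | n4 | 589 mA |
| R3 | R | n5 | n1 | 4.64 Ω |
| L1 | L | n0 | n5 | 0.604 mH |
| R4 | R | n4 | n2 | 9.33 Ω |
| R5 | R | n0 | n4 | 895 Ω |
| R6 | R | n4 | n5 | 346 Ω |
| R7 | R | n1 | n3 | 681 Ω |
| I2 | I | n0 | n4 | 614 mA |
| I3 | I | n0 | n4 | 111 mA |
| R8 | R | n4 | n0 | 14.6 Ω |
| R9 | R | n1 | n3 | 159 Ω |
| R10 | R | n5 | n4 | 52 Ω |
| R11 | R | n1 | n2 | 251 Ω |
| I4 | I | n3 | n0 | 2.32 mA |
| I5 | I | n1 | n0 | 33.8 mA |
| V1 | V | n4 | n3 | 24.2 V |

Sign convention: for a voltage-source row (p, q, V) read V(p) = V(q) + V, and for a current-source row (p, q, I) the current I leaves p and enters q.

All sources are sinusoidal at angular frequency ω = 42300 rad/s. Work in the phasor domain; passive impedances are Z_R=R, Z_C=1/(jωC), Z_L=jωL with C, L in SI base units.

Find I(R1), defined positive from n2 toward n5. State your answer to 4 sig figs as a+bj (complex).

0.02041+0.0001754j A

Element admittances at ω=42300 rad/s:
  Y(R1) = 0.0008772+0.000j S between n2,n5
  Y(R2) = 0.01481+0.000j S between n3,n0
  Y(C1) = 0.000+1.167j S between n0,n3
  I1: injects 0.589 A into n4 (from n5)
  Y(R3) = 0.2155+0.000j S between n5,n1
  Y(L1) = 0.000-0.03914j S between n0,n5
  Y(R4) = 0.1072+0.000j S between n4,n2
  Y(R5) = 0.001117+0.000j S between n0,n4
  Y(R6) = 0.002890+0.000j S between n4,n5
  Y(R7) = 0.001468+0.000j S between n1,n3
  I2: injects 0.614 A into n4 (from n0)
  I3: injects 0.111 A into n4 (from n0)
  Y(R8) = 0.06849+0.000j S between n4,n0
  Y(R9) = 0.006289+0.000j S between n1,n3
  Y(R10) = 0.01923+0.000j S between n5,n4
  Y(R11) = 0.003984+0.000j S between n1,n2
  I4: injects 0.00232 A into n0 (from n3)
  I5: injects 0.0338 A into n0 (from n1)
  V1: constraint V(n4)−V(n3) = 24.2
Assemble and solve the 6×6 MNA system:
  V(n1)=0.08206+0.6720j  V(n2)=23.09+0.8614j  V(n3)=-0.06898+0.8700j  V(n4)=24.13+0.8700j  V(n5)=-0.1809+0.6614j
  i(V1)=-1.016-0.06611j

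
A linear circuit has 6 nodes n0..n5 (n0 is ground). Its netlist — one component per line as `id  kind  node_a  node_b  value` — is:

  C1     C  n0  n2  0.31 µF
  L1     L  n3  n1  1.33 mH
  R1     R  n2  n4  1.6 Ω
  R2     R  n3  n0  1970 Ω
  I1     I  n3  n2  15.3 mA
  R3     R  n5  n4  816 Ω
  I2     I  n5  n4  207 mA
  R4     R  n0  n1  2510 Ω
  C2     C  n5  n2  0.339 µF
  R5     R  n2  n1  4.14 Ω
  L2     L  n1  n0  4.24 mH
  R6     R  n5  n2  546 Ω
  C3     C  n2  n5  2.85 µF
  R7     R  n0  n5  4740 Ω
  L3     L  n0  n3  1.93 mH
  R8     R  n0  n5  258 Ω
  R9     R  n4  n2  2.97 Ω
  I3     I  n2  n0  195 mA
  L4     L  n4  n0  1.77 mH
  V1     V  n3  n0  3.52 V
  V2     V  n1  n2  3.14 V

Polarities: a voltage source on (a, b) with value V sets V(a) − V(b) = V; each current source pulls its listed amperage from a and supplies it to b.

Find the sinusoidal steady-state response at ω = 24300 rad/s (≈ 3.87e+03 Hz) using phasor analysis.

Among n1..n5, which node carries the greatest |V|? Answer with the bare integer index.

1

Element admittances at ω=24300 rad/s:
  Y(C1) = 0.000+0.007533j S between n0,n2
  Y(L1) = 0.000-0.03094j S between n3,n1
  Y(R1) = 0.6250+0.000j S between n2,n4
  Y(R2) = 0.0005076+0.000j S between n3,n0
  I1: injects 0.0153 A into n2 (from n3)
  Y(R3) = 0.001225+0.000j S between n5,n4
  I2: injects 0.207 A into n4 (from n5)
  Y(R4) = 0.0003984+0.000j S between n0,n1
  Y(C2) = 0.000+0.008238j S between n5,n2
  Y(R5) = 0.2415+0.000j S between n2,n1
  Y(L2) = 0.000-0.009706j S between n1,n0
  Y(R6) = 0.001832+0.000j S between n5,n2
  Y(C3) = 0.000+0.06925j S between n2,n5
  Y(R7) = 0.0002110+0.000j S between n0,n5
  Y(L3) = 0.000-0.02132j S between n0,n3
  Y(R8) = 0.003876+0.000j S between n0,n5
  Y(R9) = 0.3367+0.000j S between n4,n2
  I3: injects 0.195 A into n0 (from n2)
  Y(L4) = 0.000-0.02325j S between n4,n0
  V1: constraint V(n3)−V(n0) = 3.52
  V2: constraint V(n1)−V(n2) = 3.14
Assemble and solve the 7×7 MNA system:
  V(n1)=2.627-3.163j  V(n2)=-0.5131-3.163j  V(n3)=3.520+0.000j  V(n4)=-0.2218-3.165j  V(n5)=-0.5890-0.5307j
  i(V1)=-0.1150+0.1027j  i(V2)=-0.6309-0.0008773j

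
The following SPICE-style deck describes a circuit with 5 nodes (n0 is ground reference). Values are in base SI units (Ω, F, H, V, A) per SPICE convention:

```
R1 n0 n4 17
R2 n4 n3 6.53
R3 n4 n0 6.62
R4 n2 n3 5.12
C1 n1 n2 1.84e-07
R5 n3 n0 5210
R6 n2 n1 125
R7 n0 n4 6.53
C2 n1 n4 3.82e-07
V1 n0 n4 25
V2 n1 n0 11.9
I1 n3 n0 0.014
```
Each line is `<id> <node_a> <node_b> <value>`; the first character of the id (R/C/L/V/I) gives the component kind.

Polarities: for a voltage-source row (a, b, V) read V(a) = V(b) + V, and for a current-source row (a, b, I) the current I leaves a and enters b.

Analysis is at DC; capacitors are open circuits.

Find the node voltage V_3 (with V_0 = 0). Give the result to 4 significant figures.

-23.30 V

Element admittances at DC:
  Y(R1) = 0.05882 S between n0,n4
  Y(R2) = 0.1531 S between n4,n3
  Y(R3) = 0.1511 S between n4,n0
  Y(R4) = 0.1953 S between n2,n3
  Y(C1) = 0.000 S between n1,n2
  Y(R5) = 0.0001919 S between n3,n0
  Y(R6) = 0.008000 S between n2,n1
  Y(R7) = 0.1531 S between n0,n4
  Y(C2) = 0.000 S between n1,n4
  V1: constraint V(n0)−V(n4) = 25
  V2: constraint V(n1)−V(n0) = 11.9
  I1: injects 0.014 A into n0 (from n3)
Assemble and solve the 6×6 MNA system:
  V(n1)=11.90  V(n2)=-21.91  V(n3)=-23.30  V(n4)=-25.00
  i(V1)=-9.336  i(V2)=-0.2705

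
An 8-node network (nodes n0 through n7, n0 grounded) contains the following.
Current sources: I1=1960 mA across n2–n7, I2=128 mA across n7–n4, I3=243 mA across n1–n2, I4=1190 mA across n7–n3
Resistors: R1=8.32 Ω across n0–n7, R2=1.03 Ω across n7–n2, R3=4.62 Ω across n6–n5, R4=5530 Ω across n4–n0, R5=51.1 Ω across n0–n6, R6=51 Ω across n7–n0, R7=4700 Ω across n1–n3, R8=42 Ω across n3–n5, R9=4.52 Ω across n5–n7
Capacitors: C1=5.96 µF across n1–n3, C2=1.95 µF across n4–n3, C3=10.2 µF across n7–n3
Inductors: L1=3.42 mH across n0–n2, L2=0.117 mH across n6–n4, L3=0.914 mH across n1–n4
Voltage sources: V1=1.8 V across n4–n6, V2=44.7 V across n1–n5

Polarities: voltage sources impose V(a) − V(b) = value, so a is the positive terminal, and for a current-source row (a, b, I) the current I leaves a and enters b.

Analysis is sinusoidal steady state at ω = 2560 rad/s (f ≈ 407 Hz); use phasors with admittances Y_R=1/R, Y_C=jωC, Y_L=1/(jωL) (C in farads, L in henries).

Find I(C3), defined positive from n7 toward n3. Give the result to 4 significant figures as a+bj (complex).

-0.3957-0.6742j A

Element admittances at ω=2560 rad/s:
  I1: injects 1.96 A into n7 (from n2)
  I2: injects 0.128 A into n4 (from n7)
  Y(R1) = 0.1202+0.000j S between n0,n7
  Y(R2) = 0.9709+0.000j S between n7,n2
  Y(C1) = 0.000+0.01526j S between n1,n3
  Y(R3) = 0.2165+0.000j S between n6,n5
  Y(R4) = 0.0001808+0.000j S between n4,n0
  Y(R5) = 0.01957+0.000j S between n0,n6
  Y(C2) = 0.000+0.004992j S between n4,n3
  Y(R6) = 0.01961+0.000j S between n7,n0
  Y(R7) = 0.0002128+0.000j S between n1,n3
  Y(R8) = 0.02381+0.000j S between n3,n5
  Y(L1) = 0.000-0.1142j S between n0,n2
  I3: injects 0.243 A into n2 (from n1)
  Y(C3) = 0.000+0.02611j S between n7,n3
  Y(R9) = 0.2212+0.000j S between n5,n7
  Y(L2) = 0.000-3.339j S between n6,n4
  Y(L3) = 0.000-0.4274j S between n1,n4
  I4: injects 1.19 A into n3 (from n7)
  V1: constraint V(n4)−V(n6) = 1.8
  V2: constraint V(n1)−V(n5) = 44.7
Assemble and solve the 9×9 MNA system:
  V(n1)=42.00-2.213j  V(n2)=-4.648-1.506j  V(n3)=22.76-16.11j  V(n4)=32.13-20.09j  V(n5)=-2.696-2.213j  V(n6)=30.33-20.09j  V(n7)=-3.057-0.9594j
  i(V1)=7.742+1.747j  i(V2)=-7.675+3.923j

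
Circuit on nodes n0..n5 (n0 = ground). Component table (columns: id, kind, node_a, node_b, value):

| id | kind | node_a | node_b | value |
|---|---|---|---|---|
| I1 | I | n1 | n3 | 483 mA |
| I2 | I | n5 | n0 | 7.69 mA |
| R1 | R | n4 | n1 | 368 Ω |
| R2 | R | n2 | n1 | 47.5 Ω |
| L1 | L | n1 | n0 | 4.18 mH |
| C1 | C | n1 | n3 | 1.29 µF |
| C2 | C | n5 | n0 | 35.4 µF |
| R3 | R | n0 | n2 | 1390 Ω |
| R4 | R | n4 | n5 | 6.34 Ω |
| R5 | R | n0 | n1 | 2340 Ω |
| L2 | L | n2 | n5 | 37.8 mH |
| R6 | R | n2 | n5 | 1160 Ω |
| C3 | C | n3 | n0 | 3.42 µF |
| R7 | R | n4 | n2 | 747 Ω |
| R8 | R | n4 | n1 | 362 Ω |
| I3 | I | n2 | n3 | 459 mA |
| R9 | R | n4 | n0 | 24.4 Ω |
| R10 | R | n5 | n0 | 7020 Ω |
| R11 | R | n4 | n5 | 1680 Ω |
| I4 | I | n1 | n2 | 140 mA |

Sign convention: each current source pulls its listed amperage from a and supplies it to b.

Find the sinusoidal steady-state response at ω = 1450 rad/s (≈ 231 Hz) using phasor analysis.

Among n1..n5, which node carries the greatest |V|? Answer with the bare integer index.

Apply KCL at each of the 5 non-ground nodes and solve the resulting linear system.
Node n1: branches {I1, R1, R2, L1, C1, R5, R8, I4} → V_1 = 0.2390-3.068j
Node n2: branches {R2, R3, L2, R6, R7, I3, I4} → V_2 = -6.018-6.362j
Node n3: branches {I1, C1, C3, I3} → V_3 = 0.06546-138.8j
Node n4: branches {R1, R4, R7, R8, R9, R11} → V_4 = -0.7198+2.208j
Node n5: branches {I2, C2, R4, L2, R6, R10, R11} → V_5 = -0.8945+3.034j

3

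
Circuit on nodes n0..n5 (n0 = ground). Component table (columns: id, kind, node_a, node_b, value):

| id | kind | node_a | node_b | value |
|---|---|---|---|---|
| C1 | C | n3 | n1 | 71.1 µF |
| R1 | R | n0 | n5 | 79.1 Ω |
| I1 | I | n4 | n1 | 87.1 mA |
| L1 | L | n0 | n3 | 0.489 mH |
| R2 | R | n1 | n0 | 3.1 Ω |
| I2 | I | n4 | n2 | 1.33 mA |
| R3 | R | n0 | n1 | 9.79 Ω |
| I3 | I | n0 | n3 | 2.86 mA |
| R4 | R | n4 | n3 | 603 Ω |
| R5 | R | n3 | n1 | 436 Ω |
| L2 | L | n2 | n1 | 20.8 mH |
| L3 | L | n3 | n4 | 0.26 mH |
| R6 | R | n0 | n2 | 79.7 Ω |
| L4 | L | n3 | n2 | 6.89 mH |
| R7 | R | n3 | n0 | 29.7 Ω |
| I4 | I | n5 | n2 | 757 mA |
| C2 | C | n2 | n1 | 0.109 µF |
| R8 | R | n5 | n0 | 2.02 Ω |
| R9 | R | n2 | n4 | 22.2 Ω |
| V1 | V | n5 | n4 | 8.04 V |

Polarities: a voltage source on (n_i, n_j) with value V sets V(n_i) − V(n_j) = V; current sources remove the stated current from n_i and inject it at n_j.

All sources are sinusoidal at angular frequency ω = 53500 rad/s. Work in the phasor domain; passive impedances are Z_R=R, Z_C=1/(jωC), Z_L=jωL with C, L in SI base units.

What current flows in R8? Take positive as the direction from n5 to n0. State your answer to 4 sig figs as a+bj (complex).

0.007932-0.5473j A

Apply KCL at each of the 5 non-ground nodes and solve the resulting linear system.
Node n1: branches {C1, I1, R2, R3, R5, L2, C2} → V_1 = -0.3153+1.236j
Node n2: branches {I2, L2, R6, L4, I4, C2, R9} → V_2 = 6.803-1.145j
Node n3: branches {C1, L1, I3, R4, R5, L3, L4, R7} → V_3 = -0.1866+1.297j
Node n4: branches {I1, I2, R4, L3, R9, V1} → V_4 = -8.024-1.105j
Node n5: branches {R1, I4, R8, V1} → V_5 = 0.01602-1.105j
Source currents: i(V1)=-0.7651+0.5612j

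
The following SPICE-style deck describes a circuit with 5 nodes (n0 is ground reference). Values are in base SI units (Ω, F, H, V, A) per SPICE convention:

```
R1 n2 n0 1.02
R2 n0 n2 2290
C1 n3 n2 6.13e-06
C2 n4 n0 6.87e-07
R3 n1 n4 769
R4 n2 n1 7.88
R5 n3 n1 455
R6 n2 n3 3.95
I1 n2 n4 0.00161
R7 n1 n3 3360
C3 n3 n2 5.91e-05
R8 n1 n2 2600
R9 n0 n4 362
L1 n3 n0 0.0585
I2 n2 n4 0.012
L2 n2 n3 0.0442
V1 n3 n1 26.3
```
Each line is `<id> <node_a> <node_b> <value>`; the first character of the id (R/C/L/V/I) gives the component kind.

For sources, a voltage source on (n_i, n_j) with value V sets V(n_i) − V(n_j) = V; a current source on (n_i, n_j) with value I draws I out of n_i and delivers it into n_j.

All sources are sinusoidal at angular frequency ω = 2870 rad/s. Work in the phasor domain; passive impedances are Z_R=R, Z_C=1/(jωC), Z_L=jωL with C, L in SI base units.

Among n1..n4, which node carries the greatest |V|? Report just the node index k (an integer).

1

Apply KCL at each of the 4 non-ground nodes and solve the resulting linear system.
Node n1: branches {R3, R4, R5, R7, R8, V1} → V_1 = -18.94-3.281j
Node n2: branches {R1, R2, C1, R4, R6, I1, C3, R8, I2, L2} → V_2 = 0.02770+0.04935j
Node n3: branches {C1, R5, R6, R7, C3, L1, L2, V1} → V_3 = 7.364-3.281j
Node n4: branches {C2, R3, I1, R9, I2} → V_4 = -2.607+0.2147j
Source currents: i(V1)=-2.501-0.4285j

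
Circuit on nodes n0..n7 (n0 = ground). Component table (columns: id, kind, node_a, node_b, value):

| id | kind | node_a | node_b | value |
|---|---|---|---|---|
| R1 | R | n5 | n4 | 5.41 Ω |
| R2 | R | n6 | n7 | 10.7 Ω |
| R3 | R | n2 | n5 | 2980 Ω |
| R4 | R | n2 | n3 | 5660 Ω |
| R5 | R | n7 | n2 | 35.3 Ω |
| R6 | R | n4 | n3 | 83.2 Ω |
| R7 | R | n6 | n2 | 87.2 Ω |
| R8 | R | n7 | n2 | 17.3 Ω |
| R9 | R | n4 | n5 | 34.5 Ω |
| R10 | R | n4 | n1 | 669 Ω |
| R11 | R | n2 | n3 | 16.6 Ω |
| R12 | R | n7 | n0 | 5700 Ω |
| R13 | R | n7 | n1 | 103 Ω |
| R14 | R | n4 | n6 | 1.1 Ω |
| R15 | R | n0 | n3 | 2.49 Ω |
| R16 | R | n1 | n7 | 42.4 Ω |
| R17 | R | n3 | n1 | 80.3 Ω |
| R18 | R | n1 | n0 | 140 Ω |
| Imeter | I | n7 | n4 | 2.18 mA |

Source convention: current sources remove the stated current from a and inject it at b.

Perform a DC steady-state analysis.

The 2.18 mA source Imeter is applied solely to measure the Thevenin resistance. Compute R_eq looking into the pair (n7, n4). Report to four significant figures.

Element admittances at DC:
  Y(R1) = 0.1848 S between n5,n4
  Y(R2) = 0.09346 S between n6,n7
  Y(R3) = 0.0003356 S between n2,n5
  Y(R4) = 0.0001767 S between n2,n3
  Y(R5) = 0.02833 S between n7,n2
  Y(R6) = 0.01202 S between n4,n3
  Y(R7) = 0.01147 S between n6,n2
  Y(R8) = 0.05780 S between n7,n2
  Y(R9) = 0.02899 S between n4,n5
  Y(R10) = 0.001495 S between n4,n1
  Y(R11) = 0.06024 S between n2,n3
  Y(R12) = 0.0001754 S between n7,n0
  Y(R13) = 0.009709 S between n7,n1
  Y(R14) = 0.9091 S between n4,n6
  Y(R15) = 0.4016 S between n0,n3
  Y(R16) = 0.02358 S between n1,n7
  Y(R17) = 0.01245 S between n3,n1
  Y(R18) = 0.007143 S between n1,n0
  Imeter: injects 0.00218 A into n4 (from n7)
Assemble and solve the 7×7 MNA system:
  V(n1)=-0.003004  V(n2)=-0.002033  V(n3)=5.588e-05  V(n4)=0.01560  V(n5)=0.01557  V(n6)=0.01344  V(n7)=-0.005628

R_eq = 9.736 Ω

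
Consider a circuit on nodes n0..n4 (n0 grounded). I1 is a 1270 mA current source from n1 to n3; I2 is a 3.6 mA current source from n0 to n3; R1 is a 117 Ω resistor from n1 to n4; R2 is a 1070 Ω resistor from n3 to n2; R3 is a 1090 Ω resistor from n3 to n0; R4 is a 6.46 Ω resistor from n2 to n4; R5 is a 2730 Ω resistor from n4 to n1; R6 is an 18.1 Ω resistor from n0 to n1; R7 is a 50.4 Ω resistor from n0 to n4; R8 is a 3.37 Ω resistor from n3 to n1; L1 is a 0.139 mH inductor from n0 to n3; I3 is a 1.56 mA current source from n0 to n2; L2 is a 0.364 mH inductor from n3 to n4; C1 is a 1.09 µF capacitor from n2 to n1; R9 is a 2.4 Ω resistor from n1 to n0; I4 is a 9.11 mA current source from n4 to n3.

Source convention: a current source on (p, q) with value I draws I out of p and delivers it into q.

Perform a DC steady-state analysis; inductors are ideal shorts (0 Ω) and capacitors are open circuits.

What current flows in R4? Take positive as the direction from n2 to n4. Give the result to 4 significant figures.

0.001551 A

Apply KCL at each of the 4 non-ground nodes and solve the resulting linear system.
Node n1: branches {I1, R1, R5, R6, R8, C1, R9} → V_1 = -1.633
Node n2: branches {R2, R4, I3, C1} → V_2 = 0.01002
Node n3: branches {I1, I2, R2, R3, R8, L1, L2, I4} → V_3 = 0.000
Node n4: branches {R1, R4, R5, R7, L2, I4} → V_4 = 0.000
Source currents: i(L1)=-0.7759, i(L2)=0.02212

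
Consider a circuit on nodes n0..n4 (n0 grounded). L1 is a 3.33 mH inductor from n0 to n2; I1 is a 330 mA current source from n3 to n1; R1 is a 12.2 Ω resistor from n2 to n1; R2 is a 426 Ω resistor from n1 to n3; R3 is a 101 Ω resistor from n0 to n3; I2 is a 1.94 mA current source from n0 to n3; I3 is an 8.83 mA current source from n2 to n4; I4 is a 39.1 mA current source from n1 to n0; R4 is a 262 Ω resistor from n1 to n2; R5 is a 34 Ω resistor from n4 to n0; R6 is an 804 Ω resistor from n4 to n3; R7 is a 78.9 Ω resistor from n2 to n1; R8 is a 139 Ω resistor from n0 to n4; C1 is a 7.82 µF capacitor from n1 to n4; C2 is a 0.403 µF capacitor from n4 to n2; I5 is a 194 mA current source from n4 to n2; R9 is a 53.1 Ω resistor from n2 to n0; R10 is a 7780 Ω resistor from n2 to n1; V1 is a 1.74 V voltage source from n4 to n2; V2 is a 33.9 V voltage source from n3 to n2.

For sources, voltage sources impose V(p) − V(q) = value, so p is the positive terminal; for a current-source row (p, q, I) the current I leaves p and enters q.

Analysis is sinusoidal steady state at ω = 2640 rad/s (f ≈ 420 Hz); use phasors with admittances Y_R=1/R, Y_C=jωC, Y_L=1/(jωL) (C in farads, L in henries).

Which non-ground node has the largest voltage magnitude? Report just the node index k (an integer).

3

Element admittances at ω=2640 rad/s:
  Y(L1) = 0.000-0.1138j S between n0,n2
  I1: injects 0.33 A into n1 (from n3)
  Y(R1) = 0.08197+0.000j S between n2,n1
  Y(R2) = 0.002347+0.000j S between n1,n3
  Y(R3) = 0.009901+0.000j S between n0,n3
  I2: injects 0.00194 A into n3 (from n0)
  I3: injects 0.00883 A into n4 (from n2)
  I4: injects 0.0391 A into n0 (from n1)
  Y(R4) = 0.003817+0.000j S between n1,n2
  Y(R5) = 0.02941+0.000j S between n4,n0
  Y(R6) = 0.001244+0.000j S between n4,n3
  Y(R7) = 0.01267+0.000j S between n2,n1
  Y(R8) = 0.007194+0.000j S between n0,n4
  Y(C1) = 0.000+0.02064j S between n1,n4
  Y(C2) = 0.000+0.001064j S between n4,n2
  I5: injects 0.194 A into n2 (from n4)
  Y(R9) = 0.01883+0.000j S between n2,n0
  Y(R10) = 0.0001285+0.000j S between n2,n1
  V1: constraint V(n4)−V(n2) = 1.74
  V2: constraint V(n3)−V(n2) = 33.9
Assemble and solve the 6×6 MNA system:
  V(n1)=1.936-3.264j  V(n2)=-1.657-2.885j  V(n3)=32.24-2.885j  V(n4)=0.08263-2.885j
  i(V1)=-0.1404+0.1420j  i(V2)=-0.7584+0.02768j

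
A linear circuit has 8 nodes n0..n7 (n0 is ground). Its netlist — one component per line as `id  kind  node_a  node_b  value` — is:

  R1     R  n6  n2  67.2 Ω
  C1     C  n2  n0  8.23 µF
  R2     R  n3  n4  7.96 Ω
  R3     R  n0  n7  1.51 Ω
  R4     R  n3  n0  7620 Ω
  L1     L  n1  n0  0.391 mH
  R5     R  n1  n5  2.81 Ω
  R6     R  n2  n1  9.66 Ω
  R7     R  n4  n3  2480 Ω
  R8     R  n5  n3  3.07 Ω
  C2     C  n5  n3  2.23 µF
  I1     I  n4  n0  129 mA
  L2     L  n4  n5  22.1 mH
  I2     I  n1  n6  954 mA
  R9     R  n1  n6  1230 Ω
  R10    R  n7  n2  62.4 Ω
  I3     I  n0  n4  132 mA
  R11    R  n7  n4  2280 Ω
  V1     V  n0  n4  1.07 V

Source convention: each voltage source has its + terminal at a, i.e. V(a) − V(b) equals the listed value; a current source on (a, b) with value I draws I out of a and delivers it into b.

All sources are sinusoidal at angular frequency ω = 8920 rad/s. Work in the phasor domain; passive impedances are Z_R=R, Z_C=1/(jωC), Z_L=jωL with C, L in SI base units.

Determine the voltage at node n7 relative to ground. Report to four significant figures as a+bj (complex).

0.1198-0.1127j V

Apply KCL at each of the 7 non-ground nodes and solve the resulting linear system.
Node n1: branches {L1, R5, R6, I2, R9} → V_1 = 0.5541-1.896j
Node n2: branches {R1, C1, R6, R10} → V_2 = 5.103-4.772j
Node n3: branches {R2, R4, R7, R8, C2} → V_3 = -0.1096-1.066j
Node n4: branches {R2, R7, I1, L2, I3, R11, V1} → V_4 = -1.070+0.000j
Node n5: branches {R5, R8, C2, L2} → V_5 = 0.2354-1.499j
Node n6: branches {R1, I2, R9} → V_6 = 65.66-4.623j
Node n7: branches {R3, R10, R11} → V_7 = 0.1198-0.1127j
Source currents: i(V1)=-0.1170+0.1410j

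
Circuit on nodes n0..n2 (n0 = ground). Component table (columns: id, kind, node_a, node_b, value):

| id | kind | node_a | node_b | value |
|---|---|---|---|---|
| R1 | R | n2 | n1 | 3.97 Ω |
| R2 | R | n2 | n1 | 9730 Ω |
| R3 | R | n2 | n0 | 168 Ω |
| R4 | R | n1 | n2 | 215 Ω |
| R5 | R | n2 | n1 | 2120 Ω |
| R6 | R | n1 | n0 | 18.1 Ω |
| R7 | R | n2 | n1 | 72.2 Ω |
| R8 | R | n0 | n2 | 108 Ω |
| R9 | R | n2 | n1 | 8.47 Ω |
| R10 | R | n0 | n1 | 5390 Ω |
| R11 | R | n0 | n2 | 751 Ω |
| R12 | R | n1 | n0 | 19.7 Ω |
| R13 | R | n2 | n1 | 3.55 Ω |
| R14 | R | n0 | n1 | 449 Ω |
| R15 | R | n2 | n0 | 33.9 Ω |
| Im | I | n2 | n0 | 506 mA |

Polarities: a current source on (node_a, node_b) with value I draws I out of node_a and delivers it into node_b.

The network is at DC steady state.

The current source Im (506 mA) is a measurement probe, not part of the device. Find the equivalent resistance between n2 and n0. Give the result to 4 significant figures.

MNA unknowns: 2 node voltages V₁..V_2
R1: Y=0.2519 on G[2,1]
R2: Y=0.0001028 on G[2,1]
R3: Y=0.005952 on G[2,0]
R4: Y=0.004651 on G[1,2]
R5: Y=0.0004717 on G[2,1]
R6: Y=0.05525 on G[1,0]
R7: Y=0.01385 on G[2,1]
R8: Y=0.009259 on G[0,2]
R9: Y=0.1181 on G[2,1]
R10: Y=0.0001855 on G[0,1]
R11: Y=0.001332 on G[0,2]
R12: Y=0.05076 on G[1,0]
R13: Y=0.2817 on G[2,1]
R14: Y=0.002227 on G[0,1]
R15: Y=0.02950 on G[2,0]
Im: z[2]−=0.506, z[0]+=0.506
solve → V1=-3.125, V2=-3.630

R_eq = 7.175 Ω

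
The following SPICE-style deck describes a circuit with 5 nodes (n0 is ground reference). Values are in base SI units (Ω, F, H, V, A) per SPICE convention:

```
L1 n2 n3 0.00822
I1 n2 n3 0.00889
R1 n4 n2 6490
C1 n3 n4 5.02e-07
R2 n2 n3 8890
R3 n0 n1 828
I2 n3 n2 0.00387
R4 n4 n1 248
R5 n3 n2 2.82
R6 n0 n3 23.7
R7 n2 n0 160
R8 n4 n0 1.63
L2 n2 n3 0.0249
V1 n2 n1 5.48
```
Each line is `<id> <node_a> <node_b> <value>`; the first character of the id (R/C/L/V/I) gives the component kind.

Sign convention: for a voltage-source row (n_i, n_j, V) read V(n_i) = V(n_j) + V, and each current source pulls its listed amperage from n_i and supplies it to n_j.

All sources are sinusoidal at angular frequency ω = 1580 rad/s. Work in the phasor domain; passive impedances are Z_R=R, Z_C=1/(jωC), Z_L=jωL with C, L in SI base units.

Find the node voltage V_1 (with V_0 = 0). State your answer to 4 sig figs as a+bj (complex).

Element admittances at ω=1580 rad/s:
  Y(L1) = 0.000-0.07700j S between n2,n3
  I1: injects 0.00889 A into n3 (from n2)
  Y(R1) = 0.0001541+0.000j S between n4,n2
  Y(C1) = 0.000+0.0007932j S between n3,n4
  Y(R2) = 0.0001125+0.000j S between n2,n3
  Y(R3) = 0.001208+0.000j S between n0,n1
  I2: injects 0.00387 A into n2 (from n3)
  Y(R4) = 0.004032+0.000j S between n4,n1
  Y(R5) = 0.3546+0.000j S between n3,n2
  Y(R6) = 0.04219+0.000j S between n0,n3
  Y(R7) = 0.006250+0.000j S between n2,n0
  Y(R8) = 0.6135+0.000j S between n4,n0
  Y(L2) = 0.000-0.02542j S between n2,n3
  V1: constraint V(n2)−V(n1) = 5.48
Assemble and solve the 5×5 MNA system:
  V(n1)=-4.915+0.001867j  V(n2)=0.5653+0.001867j  V(n3)=0.5211-0.01084j  V(n4)=-0.03193+0.0007229j
  i(V1)=-0.02562+6.869e-06j

-4.915+0.001867j V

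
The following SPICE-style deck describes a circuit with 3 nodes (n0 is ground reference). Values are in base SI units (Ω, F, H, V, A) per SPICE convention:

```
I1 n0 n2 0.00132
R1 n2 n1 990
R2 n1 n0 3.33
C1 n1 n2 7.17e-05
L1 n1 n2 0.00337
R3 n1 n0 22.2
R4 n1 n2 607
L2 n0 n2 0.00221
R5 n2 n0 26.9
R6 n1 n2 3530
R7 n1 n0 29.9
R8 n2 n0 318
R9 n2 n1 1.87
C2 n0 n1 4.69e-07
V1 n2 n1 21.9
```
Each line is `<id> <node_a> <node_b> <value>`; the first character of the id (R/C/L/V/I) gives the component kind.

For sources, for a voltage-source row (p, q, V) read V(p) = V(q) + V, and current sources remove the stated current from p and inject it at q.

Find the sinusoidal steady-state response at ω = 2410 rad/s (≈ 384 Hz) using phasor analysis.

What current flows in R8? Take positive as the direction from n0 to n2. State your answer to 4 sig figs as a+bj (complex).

Element admittances at ω=2410 rad/s:
  I1: injects 0.00132 A into n2 (from n0)
  Y(R1) = 0.001010+0.000j S between n2,n1
  Y(R2) = 0.3003+0.000j S between n1,n0
  Y(C1) = 0.000+0.1728j S between n1,n2
  Y(L1) = 0.000-0.1231j S between n1,n2
  Y(R3) = 0.04505+0.000j S between n1,n0
  Y(R4) = 0.001647+0.000j S between n1,n2
  Y(L2) = 0.000-0.1878j S between n0,n2
  Y(R5) = 0.03717+0.000j S between n2,n0
  Y(R6) = 0.0002833+0.000j S between n1,n2
  Y(R7) = 0.03344+0.000j S between n1,n0
  Y(R8) = 0.003145+0.000j S between n2,n0
  Y(R9) = 0.5348+0.000j S between n2,n1
  Y(C2) = 0.000+0.001130j S between n0,n1
  V1: constraint V(n2)−V(n1) = 21.9
Assemble and solve the 3×3 MNA system:
  V(n1)=-5.401+7.406j  V(n2)=16.50+7.406j
  i(V1)=-13.83+1.711j

-0.05188-0.02329j A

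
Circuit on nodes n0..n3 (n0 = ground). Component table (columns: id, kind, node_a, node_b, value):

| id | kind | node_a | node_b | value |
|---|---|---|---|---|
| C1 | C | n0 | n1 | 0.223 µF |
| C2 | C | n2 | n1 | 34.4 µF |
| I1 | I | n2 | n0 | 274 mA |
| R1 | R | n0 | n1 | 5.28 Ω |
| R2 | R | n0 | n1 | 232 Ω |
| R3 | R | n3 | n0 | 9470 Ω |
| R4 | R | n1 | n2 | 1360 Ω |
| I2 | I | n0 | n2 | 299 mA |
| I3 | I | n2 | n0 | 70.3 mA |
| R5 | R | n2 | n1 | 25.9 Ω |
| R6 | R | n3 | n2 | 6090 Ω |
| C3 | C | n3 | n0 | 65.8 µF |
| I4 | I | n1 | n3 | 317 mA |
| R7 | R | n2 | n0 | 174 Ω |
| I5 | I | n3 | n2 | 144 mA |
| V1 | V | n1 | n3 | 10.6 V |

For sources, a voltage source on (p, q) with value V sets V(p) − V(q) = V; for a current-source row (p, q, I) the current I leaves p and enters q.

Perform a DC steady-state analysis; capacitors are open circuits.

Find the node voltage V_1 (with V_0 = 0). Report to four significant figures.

MNA unknowns: 3 node voltages V₁..V_3 plus 1 source current (V1)
C1: Y=0.000 on G[0,1]
C2: Y=0.000 on G[2,1]
I1: z[2]−=0.274, z[0]+=0.274
R1: Y=0.1894 on G[0,1]
R2: Y=0.004310 on G[0,1]
R3: Y=0.0001056 on G[3,0]
R4: Y=0.0007353 on G[1,2]
I2: z[0]−=0.299, z[2]+=0.299
I3: z[2]−=0.0703, z[0]+=0.0703
R5: Y=0.03861 on G[2,1]
R6: Y=0.0001642 on G[3,2]
C3: Y=0.000 on G[3,0]
I4: z[1]−=0.317, z[3]+=0.317
R7: Y=0.005747 on G[2,0]
I5: z[3]−=0.144, z[2]+=0.144
V1: row V1−V3=10.6, i_V1 at 1,3
solve → V1=-0.2841, V2=1.894, V3=-10.88
aux → i_V1=-0.1762

-0.2841 V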